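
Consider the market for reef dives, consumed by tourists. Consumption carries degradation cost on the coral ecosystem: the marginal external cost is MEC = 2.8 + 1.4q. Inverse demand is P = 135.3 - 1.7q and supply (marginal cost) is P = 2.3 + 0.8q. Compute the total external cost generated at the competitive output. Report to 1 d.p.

Market equilibrium (private): 2.3 + 0.8q = 135.3 - 1.7q → q_m = 53.2000.
Total external cost = ∫₀^{q_m} (2.8 + 1.4q) dq = 2.8×53.2000 + ½×1.4×53.2000² = 2130.1280.

2130.1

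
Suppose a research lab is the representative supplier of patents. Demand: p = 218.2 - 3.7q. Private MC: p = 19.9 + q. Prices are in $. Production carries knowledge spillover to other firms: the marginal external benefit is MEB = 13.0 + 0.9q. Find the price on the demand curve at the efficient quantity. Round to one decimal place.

Social marginal cost = private MC − MEB = 6.9 + 0.1q.
Set SMC = demand: 6.9 + 0.1q = 218.2 - 3.7q → q* = 55.6053.
Consumer price on the demand curve at q*: 218.2 − 3.7×55.6053 = 12.4604.

P = $12.5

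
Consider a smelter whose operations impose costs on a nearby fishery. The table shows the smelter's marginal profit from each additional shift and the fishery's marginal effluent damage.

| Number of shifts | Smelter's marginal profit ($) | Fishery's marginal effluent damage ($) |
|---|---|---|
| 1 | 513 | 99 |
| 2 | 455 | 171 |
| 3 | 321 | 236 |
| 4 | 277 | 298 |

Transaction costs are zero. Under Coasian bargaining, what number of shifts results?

3

Bargaining reaches the level where marginal profit last exceeds marginal effluent damage.
That holds through level 3 (321 ≥ 236) but not at 4 (277 < 298).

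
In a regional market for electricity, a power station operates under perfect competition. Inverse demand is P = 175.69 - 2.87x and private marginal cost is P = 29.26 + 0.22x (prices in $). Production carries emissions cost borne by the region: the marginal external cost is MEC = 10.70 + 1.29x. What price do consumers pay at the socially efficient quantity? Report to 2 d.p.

Social marginal cost = private MC + MEC = 39.96 + 1.51x.
Set SMC = demand: 39.96 + 1.51x = 175.69 - 2.87x → x* = 30.9886.
Consumer price on the demand curve at x*: 175.69 − 2.87×30.9886 = 86.7527.

P = $86.75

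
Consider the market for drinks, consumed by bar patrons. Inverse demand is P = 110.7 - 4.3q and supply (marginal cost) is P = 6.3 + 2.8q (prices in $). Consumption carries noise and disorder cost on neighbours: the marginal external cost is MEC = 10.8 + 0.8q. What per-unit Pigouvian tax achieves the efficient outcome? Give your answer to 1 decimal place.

tax = $20.3 per unit

Social marginal benefit = demand − MEC = 99.9 - 5.1q.
Set SMB = MC: 99.9 - 5.1q = 6.3 + 2.8q → q* = 11.8481.
The Pigouvian tax equals MEC at q*: 10.8 + 0.8×11.8481 = 20.2785.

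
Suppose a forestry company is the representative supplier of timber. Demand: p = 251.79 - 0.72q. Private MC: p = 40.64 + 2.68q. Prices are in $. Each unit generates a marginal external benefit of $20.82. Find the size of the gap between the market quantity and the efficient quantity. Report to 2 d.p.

6.12 units

Market equilibrium (private): 40.64 + 2.68q = 251.79 - 0.72q → q_m = 62.1029.
Social marginal cost = private MC − MEB = 19.82 + 2.68q.
Set SMC = demand: 19.82 + 2.68q = 251.79 - 0.72q → q* = 68.2265.
Gap = |62.1029 − 68.2265| = 6.1236.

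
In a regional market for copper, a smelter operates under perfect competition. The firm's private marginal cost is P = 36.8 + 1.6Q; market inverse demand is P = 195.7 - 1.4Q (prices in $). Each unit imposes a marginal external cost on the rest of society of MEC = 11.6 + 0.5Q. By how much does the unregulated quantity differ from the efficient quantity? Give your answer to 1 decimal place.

Market equilibrium (private): 36.8 + 1.6Q = 195.7 - 1.4Q → Q_m = 52.9667.
Social marginal cost = private MC + MEC = 48.4 + 2.1Q.
Set SMC = demand: 48.4 + 2.1Q = 195.7 - 1.4Q → Q* = 42.0857.
Gap = |52.9667 − 42.0857| = 10.8810.

10.9 units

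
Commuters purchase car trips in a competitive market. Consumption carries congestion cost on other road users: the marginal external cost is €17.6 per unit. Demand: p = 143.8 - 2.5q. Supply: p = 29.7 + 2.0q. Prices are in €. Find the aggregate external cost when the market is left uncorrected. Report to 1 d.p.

€446.3

Market equilibrium (private): 29.7 + 2.0q = 143.8 - 2.5q → q_m = 25.3556.
Total external cost = MEC × q_m = 17.6 × 25.3556 = 446.2586.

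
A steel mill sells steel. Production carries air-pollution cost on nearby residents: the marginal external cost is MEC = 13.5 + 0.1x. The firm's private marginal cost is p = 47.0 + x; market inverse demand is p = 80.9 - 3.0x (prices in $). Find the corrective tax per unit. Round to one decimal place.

Social marginal cost = private MC + MEC = 60.5 + 1.1x.
Set SMC = demand: 60.5 + 1.1x = 80.9 - 3.0x → x* = 4.9756.
The Pigouvian tax equals MEC at x*: 13.5 + 0.1×4.9756 = 13.9976.

tax = $14.0 per unit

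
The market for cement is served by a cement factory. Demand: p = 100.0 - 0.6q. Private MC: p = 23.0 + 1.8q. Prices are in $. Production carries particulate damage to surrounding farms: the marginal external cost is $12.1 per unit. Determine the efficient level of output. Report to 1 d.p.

q* = 27.0

Social marginal cost = private MC + MEC = 35.1 + 1.8q.
Set SMC = demand: 35.1 + 1.8q = 100.0 - 0.6q → q* = 27.0417.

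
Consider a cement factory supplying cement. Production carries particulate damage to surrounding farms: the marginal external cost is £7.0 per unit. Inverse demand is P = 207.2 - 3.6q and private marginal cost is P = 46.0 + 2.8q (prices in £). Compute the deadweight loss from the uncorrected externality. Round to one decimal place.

Market equilibrium (private): 46.0 + 2.8q = 207.2 - 3.6q → q_m = 25.1875.
Social marginal cost = private MC + MEC = 53.0 + 2.8q.
Set SMC = demand: 53.0 + 2.8q = 207.2 - 3.6q → q* = 24.0938.
Height of the DWL triangle at q_m is SMC(q_m) − demand(q_m) = MEC(q_m) = 7.0000.
DWL = ½ × 1.0937 × 7.0000 = 3.8280.

DWL = £3.8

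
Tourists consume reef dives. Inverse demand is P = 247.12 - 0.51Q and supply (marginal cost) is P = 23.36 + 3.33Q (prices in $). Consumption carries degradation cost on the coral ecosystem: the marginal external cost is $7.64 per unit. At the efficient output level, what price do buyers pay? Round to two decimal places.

Social marginal benefit = demand − MEC = 239.48 - 0.51Q.
Set SMB = MC: 239.48 - 0.51Q = 23.36 + 3.33Q → Q* = 56.2813.
Consumer price on the demand curve at Q*: 247.12 − 0.51×56.2813 = 218.4165.

P = $218.42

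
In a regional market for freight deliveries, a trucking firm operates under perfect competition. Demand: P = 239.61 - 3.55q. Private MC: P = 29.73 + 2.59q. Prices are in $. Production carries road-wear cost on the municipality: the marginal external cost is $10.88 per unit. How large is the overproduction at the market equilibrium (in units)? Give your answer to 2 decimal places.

1.77 units

Market equilibrium (private): 29.73 + 2.59q = 239.61 - 3.55q → q_m = 34.1824.
Social marginal cost = private MC + MEC = 40.61 + 2.59q.
Set SMC = demand: 40.61 + 2.59q = 239.61 - 3.55q → q* = 32.4104.
Gap = |34.1824 − 32.4104| = 1.7720.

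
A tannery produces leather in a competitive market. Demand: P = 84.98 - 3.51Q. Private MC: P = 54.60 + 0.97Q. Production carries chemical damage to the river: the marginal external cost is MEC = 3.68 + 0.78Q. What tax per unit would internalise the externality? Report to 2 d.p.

Social marginal cost = private MC + MEC = 58.28 + 1.75Q.
Set SMC = demand: 58.28 + 1.75Q = 84.98 - 3.51Q → Q* = 5.0760.
The Pigouvian tax equals MEC at Q*: 3.68 + 0.78×5.0760 = 7.6393.

tax = 7.64 per unit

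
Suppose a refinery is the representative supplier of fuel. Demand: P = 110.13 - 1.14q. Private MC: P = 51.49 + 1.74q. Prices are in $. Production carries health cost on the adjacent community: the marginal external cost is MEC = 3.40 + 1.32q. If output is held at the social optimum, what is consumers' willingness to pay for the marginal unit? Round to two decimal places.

P = $95.14

Social marginal cost = private MC + MEC = 54.89 + 3.06q.
Set SMC = demand: 54.89 + 3.06q = 110.13 - 1.14q → q* = 13.1524.
Consumer price on the demand curve at q*: 110.13 − 1.14×13.1524 = 95.1363.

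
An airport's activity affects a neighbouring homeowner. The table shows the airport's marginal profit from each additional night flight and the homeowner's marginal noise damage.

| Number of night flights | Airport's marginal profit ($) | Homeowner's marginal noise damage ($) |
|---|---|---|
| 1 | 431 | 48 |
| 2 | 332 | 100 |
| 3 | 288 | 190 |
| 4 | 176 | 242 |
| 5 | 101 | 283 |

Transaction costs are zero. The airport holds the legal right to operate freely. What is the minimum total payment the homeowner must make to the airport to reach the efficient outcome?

$277

Left alone the airport would choose level 5 (marginal profit stays positive).
Efficient level: k* = 3 (marginal profit ≥ marginal noise damage through 3).
The homeowner must at least cover the airport's forgone profit from cutting 5→3: 176 + 101 = 277.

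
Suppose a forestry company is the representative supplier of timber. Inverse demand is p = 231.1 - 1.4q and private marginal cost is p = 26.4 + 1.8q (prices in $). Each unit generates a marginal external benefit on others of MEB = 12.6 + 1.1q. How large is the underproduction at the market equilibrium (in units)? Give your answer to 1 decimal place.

39.5 units

Market equilibrium (private): 26.4 + 1.8q = 231.1 - 1.4q → q_m = 63.9688.
Social marginal cost = private MC − MEB = 13.8 + 0.7q.
Set SMC = demand: 13.8 + 0.7q = 231.1 - 1.4q → q* = 103.4762.
Gap = |63.9688 − 103.4762| = 39.5074.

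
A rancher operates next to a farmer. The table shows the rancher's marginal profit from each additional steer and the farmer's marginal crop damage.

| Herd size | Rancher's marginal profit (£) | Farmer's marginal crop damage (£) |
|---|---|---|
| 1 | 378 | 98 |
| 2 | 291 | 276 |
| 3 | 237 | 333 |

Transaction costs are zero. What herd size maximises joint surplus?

2

Bargaining reaches the level where marginal profit last exceeds marginal crop damage.
That holds through level 2 (291 ≥ 276) but not at 3 (237 < 333).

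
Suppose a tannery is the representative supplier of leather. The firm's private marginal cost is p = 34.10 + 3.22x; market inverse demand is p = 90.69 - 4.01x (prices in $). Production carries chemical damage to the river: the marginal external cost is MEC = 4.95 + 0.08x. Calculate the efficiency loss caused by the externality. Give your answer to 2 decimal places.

Market equilibrium (private): 34.10 + 3.22x = 90.69 - 4.01x → x_m = 7.8271.
Social marginal cost = private MC + MEC = 39.05 + 3.30x.
Set SMC = demand: 39.05 + 3.30x = 90.69 - 4.01x → x* = 7.0643.
Between x* and x_m the wedge SMC − demand runs linearly from 0 to MEC(x_m), so the loss is a triangle.
DWL = ½ × 0.7628 × 5.5762 = 2.1268.

DWL = $2.13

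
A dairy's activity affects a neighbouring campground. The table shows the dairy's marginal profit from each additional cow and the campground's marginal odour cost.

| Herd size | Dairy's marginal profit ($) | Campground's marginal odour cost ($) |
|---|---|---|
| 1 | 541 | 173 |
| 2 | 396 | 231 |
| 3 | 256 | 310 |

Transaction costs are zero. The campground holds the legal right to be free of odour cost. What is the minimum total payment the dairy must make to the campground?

Efficient level: marginal profit ≥ marginal odour cost through level 2, so k* = 2.
With the campground holding the right, the dairy must at least compensate total damage at k*: 173 + 231 = 404.

$404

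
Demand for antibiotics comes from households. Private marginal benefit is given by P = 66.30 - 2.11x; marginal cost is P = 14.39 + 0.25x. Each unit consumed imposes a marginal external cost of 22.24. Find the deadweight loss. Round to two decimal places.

DWL = 104.79

Market equilibrium (private): 14.39 + 0.25x = 66.30 - 2.11x → x_m = 21.9958.
Social marginal benefit = demand − MEC = 44.06 - 2.11x.
Set SMB = MC: 44.06 - 2.11x = 14.39 + 0.25x → x* = 12.5720.
The welfare-loss triangle has base |x_m − x*| and height MEC(x_m) (the vertical gap between SMB and MC is zero at x* and MEC at x_m).
DWL = ½ × 9.4238 × 22.2400 = 104.7927.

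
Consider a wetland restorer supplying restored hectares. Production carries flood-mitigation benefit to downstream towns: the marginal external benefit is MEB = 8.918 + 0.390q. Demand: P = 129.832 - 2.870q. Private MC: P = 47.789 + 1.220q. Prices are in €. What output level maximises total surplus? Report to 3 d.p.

q* = 24.584

Social marginal cost = private MC − MEB = 38.871 + 0.830q.
Set SMC = demand: 38.871 + 0.830q = 129.832 - 2.870q → q* = 24.5841.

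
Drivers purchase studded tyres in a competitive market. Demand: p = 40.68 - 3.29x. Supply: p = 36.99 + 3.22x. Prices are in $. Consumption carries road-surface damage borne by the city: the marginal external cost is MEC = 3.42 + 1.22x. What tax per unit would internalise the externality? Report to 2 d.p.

Social marginal benefit = demand − MEC = 37.26 - 4.51x.
Set SMB = MC: 37.26 - 4.51x = 36.99 + 3.22x → x* = 0.0349.
The Pigouvian tax equals MEC at x*: 3.42 + 1.22×0.0349 = 3.4626.

tax = $3.46 per unit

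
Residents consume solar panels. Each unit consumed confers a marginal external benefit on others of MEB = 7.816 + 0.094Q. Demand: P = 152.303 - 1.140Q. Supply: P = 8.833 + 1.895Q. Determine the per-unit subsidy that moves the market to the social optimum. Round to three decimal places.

subsidy = 12.651 per unit

Social marginal benefit = demand + MEB = 160.119 - 1.046Q.
Set SMB = MC: 160.119 - 1.046Q = 8.833 + 1.895Q → Q* = 51.4403.
The Pigouvian subsidy equals MEB at Q*: 7.816 + 0.094×51.4403 = 12.6514.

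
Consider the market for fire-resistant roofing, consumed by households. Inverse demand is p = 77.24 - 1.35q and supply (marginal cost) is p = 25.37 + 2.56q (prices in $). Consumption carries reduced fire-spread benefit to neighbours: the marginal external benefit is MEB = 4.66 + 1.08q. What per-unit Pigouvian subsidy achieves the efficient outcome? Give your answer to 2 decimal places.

subsidy = $26.23 per unit

Social marginal benefit = demand + MEB = 81.90 - 0.27q.
Set SMB = MC: 81.90 - 0.27q = 25.37 + 2.56q → q* = 19.9753.
The Pigouvian subsidy equals MEB at q*: 4.66 + 1.08×19.9753 = 26.2333.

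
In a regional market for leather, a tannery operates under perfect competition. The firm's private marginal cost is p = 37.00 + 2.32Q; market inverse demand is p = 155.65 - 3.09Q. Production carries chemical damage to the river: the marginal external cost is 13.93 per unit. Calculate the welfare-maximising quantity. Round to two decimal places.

Q* = 19.36

Social marginal cost = private MC + MEC = 50.93 + 2.32Q.
Set SMC = demand: 50.93 + 2.32Q = 155.65 - 3.09Q → Q* = 19.3567.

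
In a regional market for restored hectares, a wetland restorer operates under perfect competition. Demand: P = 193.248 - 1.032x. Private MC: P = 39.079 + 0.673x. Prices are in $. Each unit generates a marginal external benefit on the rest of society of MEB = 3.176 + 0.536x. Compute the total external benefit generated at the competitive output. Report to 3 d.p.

$2478.370

Market equilibrium (private): 39.079 + 0.673x = 193.248 - 1.032x → x_m = 90.4217.
Total external benefit = ∫₀^{x_m} (3.176 + 0.536x) dx = 3.176×90.4217 + ½×0.536×90.4217² = 2478.3698.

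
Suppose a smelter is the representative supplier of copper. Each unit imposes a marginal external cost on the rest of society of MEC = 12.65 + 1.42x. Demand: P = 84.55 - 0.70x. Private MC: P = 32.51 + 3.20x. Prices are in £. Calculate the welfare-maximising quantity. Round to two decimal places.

Social marginal cost = private MC + MEC = 45.16 + 4.62x.
Set SMC = demand: 45.16 + 4.62x = 84.55 - 0.70x → x* = 7.4041.

x* = 7.40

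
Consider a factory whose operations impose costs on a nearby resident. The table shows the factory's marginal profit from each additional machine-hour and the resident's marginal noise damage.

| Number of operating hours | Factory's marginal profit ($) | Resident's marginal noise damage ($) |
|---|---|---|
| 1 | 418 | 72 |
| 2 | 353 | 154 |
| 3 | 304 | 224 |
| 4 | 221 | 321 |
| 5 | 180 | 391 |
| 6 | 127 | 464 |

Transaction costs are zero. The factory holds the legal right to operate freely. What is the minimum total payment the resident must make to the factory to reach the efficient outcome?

$528

Left alone the factory would choose level 6 (marginal profit stays positive).
Efficient level: k* = 3 (marginal profit ≥ marginal noise damage through 3).
The resident must at least cover the factory's forgone profit from cutting 6→3: 221 + 180 + 127 = 528.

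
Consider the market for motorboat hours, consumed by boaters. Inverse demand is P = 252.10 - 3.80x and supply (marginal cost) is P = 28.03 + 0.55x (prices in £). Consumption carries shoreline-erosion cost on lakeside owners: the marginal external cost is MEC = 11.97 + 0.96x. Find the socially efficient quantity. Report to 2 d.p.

Social marginal benefit = demand − MEC = 240.13 - 4.76x.
Set SMB = MC: 240.13 - 4.76x = 28.03 + 0.55x → x* = 39.9435.

x* = 39.94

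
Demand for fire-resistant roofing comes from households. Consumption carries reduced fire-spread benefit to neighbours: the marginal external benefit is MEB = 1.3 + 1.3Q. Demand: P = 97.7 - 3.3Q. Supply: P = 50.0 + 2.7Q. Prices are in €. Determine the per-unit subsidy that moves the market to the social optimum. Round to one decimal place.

Social marginal benefit = demand + MEB = 99.0 - 2.0Q.
Set SMB = MC: 99.0 - 2.0Q = 50.0 + 2.7Q → Q* = 10.4255.
The Pigouvian subsidy equals MEB at Q*: 1.3 + 1.3×10.4255 = 14.8532.

subsidy = €14.9 per unit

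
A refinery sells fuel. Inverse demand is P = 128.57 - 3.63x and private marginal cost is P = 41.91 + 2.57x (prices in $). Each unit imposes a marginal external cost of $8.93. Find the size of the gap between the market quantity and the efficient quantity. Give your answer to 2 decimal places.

1.44 units

Market equilibrium (private): 41.91 + 2.57x = 128.57 - 3.63x → x_m = 13.9774.
Social marginal cost = private MC + MEC = 50.84 + 2.57x.
Set SMC = demand: 50.84 + 2.57x = 128.57 - 3.63x → x* = 12.5371.
Gap = |13.9774 − 12.5371| = 1.4403.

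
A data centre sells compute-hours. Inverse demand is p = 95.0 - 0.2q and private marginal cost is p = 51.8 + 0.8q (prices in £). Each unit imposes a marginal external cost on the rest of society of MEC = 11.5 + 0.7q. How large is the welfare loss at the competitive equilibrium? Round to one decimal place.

DWL = £512.4

Market equilibrium (private): 51.8 + 0.8q = 95.0 - 0.2q → q_m = 43.2000.
Social marginal cost = private MC + MEC = 63.3 + 1.5q.
Set SMC = demand: 63.3 + 1.5q = 95.0 - 0.2q → q* = 18.6471.
The welfare-loss triangle has base |q_m − q*| and height MEC(q_m) (the vertical gap between SMC and demand is zero at q* and MEC at q_m).
DWL = ½ × 24.5529 × 41.7400 = 512.4190.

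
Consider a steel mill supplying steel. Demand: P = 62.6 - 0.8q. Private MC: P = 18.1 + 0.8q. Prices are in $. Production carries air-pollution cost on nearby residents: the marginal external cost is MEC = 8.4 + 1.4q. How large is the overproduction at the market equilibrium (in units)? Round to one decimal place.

15.8 units

Market equilibrium (private): 18.1 + 0.8q = 62.6 - 0.8q → q_m = 27.8125.
Social marginal cost = private MC + MEC = 26.5 + 2.2q.
Set SMC = demand: 26.5 + 2.2q = 62.6 - 0.8q → q* = 12.0333.
Gap = |27.8125 − 12.0333| = 15.7792.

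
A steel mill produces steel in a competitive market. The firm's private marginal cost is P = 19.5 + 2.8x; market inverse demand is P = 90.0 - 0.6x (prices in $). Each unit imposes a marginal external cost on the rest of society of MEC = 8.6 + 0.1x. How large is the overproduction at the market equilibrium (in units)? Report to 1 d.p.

Market equilibrium (private): 19.5 + 2.8x = 90.0 - 0.6x → x_m = 20.7353.
Social marginal cost = private MC + MEC = 28.1 + 2.9x.
Set SMC = demand: 28.1 + 2.9x = 90.0 - 0.6x → x* = 17.6857.
Gap = |20.7353 − 17.6857| = 3.0496.

3.0 units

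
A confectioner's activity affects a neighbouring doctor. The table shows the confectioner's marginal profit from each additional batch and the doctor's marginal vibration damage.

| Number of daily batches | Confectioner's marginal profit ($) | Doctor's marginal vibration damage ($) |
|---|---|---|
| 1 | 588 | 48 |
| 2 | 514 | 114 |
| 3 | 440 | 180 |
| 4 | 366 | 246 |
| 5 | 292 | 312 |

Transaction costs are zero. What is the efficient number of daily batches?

Bargaining reaches the level where marginal profit last exceeds marginal vibration damage.
That holds through level 4 (366 ≥ 246) but not at 5 (292 < 312).

4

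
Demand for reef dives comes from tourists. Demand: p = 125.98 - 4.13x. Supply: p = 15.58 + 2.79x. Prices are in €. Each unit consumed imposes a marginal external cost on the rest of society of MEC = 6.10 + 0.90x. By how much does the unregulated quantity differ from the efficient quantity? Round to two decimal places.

Market equilibrium (private): 15.58 + 2.79x = 125.98 - 4.13x → x_m = 15.9538.
Social marginal benefit = demand − MEC = 119.88 - 5.03x.
Set SMB = MC: 119.88 - 5.03x = 15.58 + 2.79x → x* = 13.3376.
Gap = |15.9538 − 13.3376| = 2.6162.

2.62 units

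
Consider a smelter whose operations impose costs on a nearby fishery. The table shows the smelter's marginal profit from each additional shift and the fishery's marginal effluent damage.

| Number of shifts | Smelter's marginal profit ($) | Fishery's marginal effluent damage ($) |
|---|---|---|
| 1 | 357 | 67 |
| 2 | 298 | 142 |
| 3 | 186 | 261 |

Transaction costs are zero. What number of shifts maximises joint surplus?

2

Bargaining reaches the level where marginal profit last exceeds marginal effluent damage.
That holds through level 2 (298 ≥ 142) but not at 3 (186 < 261).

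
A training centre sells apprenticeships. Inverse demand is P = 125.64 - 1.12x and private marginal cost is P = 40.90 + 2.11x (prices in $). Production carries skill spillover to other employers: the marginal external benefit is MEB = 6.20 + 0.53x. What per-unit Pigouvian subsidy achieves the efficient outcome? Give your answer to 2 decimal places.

Social marginal cost = private MC − MEB = 34.70 + 1.58x.
Set SMC = demand: 34.70 + 1.58x = 125.64 - 1.12x → x* = 33.6815.
The Pigouvian subsidy equals MEB at x*: 6.20 + 0.53×33.6815 = 24.0512.

subsidy = $24.05 per unit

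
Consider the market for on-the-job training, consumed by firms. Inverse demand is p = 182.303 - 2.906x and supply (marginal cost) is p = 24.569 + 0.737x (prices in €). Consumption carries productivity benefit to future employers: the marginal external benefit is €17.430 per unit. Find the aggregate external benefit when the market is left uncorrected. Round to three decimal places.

€754.681

Market equilibrium (private): 24.569 + 0.737x = 182.303 - 2.906x → x_m = 43.2978.
Total external benefit = MEB × x_m = 17.430 × 43.2978 = 754.6807.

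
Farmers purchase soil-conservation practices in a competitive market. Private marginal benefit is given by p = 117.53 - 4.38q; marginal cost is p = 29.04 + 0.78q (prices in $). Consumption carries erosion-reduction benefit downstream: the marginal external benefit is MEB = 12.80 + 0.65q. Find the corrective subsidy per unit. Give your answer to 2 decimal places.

subsidy = $27.40 per unit

Social marginal benefit = demand + MEB = 130.33 - 3.73q.
Set SMB = MC: 130.33 - 3.73q = 29.04 + 0.78q → q* = 22.4590.
The Pigouvian subsidy equals MEB at q*: 12.80 + 0.65×22.4590 = 27.3984.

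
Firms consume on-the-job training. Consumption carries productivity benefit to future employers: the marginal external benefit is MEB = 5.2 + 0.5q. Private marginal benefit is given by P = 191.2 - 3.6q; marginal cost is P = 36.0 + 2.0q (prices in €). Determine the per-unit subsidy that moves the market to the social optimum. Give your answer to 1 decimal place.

Social marginal benefit = demand + MEB = 196.4 - 3.1q.
Set SMB = MC: 196.4 - 3.1q = 36.0 + 2.0q → q* = 31.4510.
The Pigouvian subsidy equals MEB at q*: 5.2 + 0.5×31.4510 = 20.9255.

subsidy = €20.9 per unit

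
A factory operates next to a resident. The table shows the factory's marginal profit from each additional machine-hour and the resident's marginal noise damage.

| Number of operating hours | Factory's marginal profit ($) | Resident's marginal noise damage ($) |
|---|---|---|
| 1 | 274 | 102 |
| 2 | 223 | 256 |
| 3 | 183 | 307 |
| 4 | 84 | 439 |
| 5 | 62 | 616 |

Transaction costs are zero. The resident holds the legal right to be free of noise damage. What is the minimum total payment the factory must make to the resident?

Efficient level: marginal profit ≥ marginal noise damage through level 1, so k* = 1.
With the resident holding the right, the factory must at least compensate total damage at k*: 102 = 102.

$102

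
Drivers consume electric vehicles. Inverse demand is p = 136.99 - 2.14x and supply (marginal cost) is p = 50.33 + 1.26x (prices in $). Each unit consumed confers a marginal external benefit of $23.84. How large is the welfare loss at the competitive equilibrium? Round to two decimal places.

Market equilibrium (private): 50.33 + 1.26x = 136.99 - 2.14x → x_m = 25.4882.
Social marginal benefit = demand + MEB = 160.83 - 2.14x.
Set SMB = MC: 160.83 - 2.14x = 50.33 + 1.26x → x* = 32.5000.
Height of the DWL triangle at x_m is SMB(x_m) − MC(x_m) = MEB(x_m) = 23.8400.
DWL = ½ × 7.0118 × 23.8400 = 83.5807.

DWL = $83.58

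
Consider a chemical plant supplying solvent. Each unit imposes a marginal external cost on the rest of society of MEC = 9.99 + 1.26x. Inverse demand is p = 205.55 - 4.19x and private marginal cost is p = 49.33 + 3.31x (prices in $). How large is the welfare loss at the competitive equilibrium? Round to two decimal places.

DWL = $74.94

Market equilibrium (private): 49.33 + 3.31x = 205.55 - 4.19x → x_m = 20.8293.
Social marginal cost = private MC + MEC = 59.32 + 4.57x.
Set SMC = demand: 59.32 + 4.57x = 205.55 - 4.19x → x* = 16.6929.
Height of the DWL triangle at x_m is SMC(x_m) − demand(x_m) = MEC(x_m) = 36.2350.
DWL = ½ × 4.1364 × 36.2350 = 74.9412.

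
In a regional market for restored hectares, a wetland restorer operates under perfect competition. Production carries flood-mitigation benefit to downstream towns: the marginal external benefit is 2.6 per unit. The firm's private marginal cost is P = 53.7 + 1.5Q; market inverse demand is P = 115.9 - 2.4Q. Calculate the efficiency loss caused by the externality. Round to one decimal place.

Market equilibrium (private): 53.7 + 1.5Q = 115.9 - 2.4Q → Q_m = 15.9487.
Social marginal cost = private MC − MEB = 51.1 + 1.5Q.
Set SMC = demand: 51.1 + 1.5Q = 115.9 - 2.4Q → Q* = 16.6154.
The loss is the area between SMC and demand from Q* to Q_m; with linear curves that's a triangle of height MEB(Q_m).
DWL = ½ × 0.6667 × 2.6000 = 0.8667.

DWL = 0.9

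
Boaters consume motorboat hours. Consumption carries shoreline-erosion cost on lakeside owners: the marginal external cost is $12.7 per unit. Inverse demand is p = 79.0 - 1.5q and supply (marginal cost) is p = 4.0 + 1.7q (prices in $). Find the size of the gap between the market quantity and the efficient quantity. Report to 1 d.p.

Market equilibrium (private): 4.0 + 1.7q = 79.0 - 1.5q → q_m = 23.4375.
Social marginal benefit = demand − MEC = 66.3 - 1.5q.
Set SMB = MC: 66.3 - 1.5q = 4.0 + 1.7q → q* = 19.4688.
Gap = |23.4375 − 19.4688| = 3.9687.

4.0 units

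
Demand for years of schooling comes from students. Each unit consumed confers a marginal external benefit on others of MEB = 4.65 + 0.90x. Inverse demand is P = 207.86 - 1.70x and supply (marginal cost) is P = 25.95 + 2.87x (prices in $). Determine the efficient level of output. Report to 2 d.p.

x* = 50.83

Social marginal benefit = demand + MEB = 212.51 - 0.80x.
Set SMB = MC: 212.51 - 0.80x = 25.95 + 2.87x → x* = 50.8338.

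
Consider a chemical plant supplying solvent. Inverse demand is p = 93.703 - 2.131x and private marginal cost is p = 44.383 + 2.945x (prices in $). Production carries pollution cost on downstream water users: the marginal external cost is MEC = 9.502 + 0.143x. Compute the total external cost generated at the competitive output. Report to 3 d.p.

$99.074

Market equilibrium (private): 44.383 + 2.945x = 93.703 - 2.131x → x_m = 9.7163.
Total external cost = ∫₀^{x_m} (9.502 + 0.143x) dx = 9.502×9.7163 + ½×0.143×9.7163² = 99.0743.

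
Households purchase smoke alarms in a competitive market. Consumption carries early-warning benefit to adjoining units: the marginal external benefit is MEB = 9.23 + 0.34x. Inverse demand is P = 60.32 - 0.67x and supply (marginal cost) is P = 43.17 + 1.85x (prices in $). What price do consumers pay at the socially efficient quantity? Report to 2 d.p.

Social marginal benefit = demand + MEB = 69.55 - 0.33x.
Set SMB = MC: 69.55 - 0.33x = 43.17 + 1.85x → x* = 12.1009.
Consumer price on the demand curve at x*: 60.32 − 0.67×12.1009 = 52.2124.

P = $52.21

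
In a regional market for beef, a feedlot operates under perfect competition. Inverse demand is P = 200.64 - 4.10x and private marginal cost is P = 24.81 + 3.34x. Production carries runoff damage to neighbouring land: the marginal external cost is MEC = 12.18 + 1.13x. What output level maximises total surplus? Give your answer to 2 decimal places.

x* = 19.10

Social marginal cost = private MC + MEC = 36.99 + 4.47x.
Set SMC = demand: 36.99 + 4.47x = 200.64 - 4.10x → x* = 19.0957.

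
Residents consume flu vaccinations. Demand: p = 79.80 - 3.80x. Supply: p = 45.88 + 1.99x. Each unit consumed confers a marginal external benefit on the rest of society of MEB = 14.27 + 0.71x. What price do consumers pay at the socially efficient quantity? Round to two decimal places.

Social marginal benefit = demand + MEB = 94.07 - 3.09x.
Set SMB = MC: 94.07 - 3.09x = 45.88 + 1.99x → x* = 9.4862.
Consumer price on the demand curve at x*: 79.80 − 3.80×9.4862 = 43.7524.

P = 43.75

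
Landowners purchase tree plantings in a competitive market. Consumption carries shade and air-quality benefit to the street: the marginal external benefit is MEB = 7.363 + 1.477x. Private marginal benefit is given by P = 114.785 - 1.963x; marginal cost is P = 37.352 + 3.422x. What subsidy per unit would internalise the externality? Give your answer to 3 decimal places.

subsidy = 39.411 per unit

Social marginal benefit = demand + MEB = 122.148 - 0.486x.
Set SMB = MC: 122.148 - 0.486x = 37.352 + 3.422x → x* = 21.6981.
The Pigouvian subsidy equals MEB at x*: 7.363 + 1.477×21.6981 = 39.4111.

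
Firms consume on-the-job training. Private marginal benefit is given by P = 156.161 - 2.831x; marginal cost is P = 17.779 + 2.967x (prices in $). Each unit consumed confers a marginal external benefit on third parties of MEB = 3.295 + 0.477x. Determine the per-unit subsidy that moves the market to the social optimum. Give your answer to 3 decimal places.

Social marginal benefit = demand + MEB = 159.456 - 2.354x.
Set SMB = MC: 159.456 - 2.354x = 17.779 + 2.967x → x* = 26.6260.
The Pigouvian subsidy equals MEB at x*: 3.295 + 0.477×26.6260 = 15.9956.

subsidy = $15.996 per unit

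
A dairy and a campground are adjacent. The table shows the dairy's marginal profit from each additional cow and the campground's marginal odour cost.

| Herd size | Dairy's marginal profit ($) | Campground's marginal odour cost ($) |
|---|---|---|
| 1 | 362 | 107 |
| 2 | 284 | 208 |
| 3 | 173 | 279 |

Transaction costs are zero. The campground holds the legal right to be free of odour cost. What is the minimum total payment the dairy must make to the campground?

$315

Efficient level: marginal profit ≥ marginal odour cost through level 2, so k* = 2.
With the campground holding the right, the dairy must at least compensate total damage at k*: 107 + 208 = 315.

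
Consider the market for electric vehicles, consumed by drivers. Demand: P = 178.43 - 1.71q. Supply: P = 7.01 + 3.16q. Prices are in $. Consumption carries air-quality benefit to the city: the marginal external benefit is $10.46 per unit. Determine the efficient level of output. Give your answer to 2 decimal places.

q* = 37.35

Social marginal benefit = demand + MEB = 188.89 - 1.71q.
Set SMB = MC: 188.89 - 1.71q = 7.01 + 3.16q → q* = 37.3470.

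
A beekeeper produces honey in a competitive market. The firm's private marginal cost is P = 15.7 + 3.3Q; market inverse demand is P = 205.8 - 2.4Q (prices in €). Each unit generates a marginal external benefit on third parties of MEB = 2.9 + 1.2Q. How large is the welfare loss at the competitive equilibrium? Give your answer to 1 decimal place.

Market equilibrium (private): 15.7 + 3.3Q = 205.8 - 2.4Q → Q_m = 33.3509.
Social marginal cost = private MC − MEB = 12.8 + 2.1Q.
Set SMC = demand: 12.8 + 2.1Q = 205.8 - 2.4Q → Q* = 42.8889.
Between Q* and Q_m the wedge demand − SMC runs linearly from 0 to MEB(Q_m), so the loss is a triangle.
DWL = ½ × 9.5380 × 42.9211 = 204.6907.

DWL = €204.7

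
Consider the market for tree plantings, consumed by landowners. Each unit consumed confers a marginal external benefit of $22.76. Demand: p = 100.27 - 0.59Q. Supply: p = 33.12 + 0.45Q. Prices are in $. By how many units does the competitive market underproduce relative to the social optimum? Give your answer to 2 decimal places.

Market equilibrium (private): 33.12 + 0.45Q = 100.27 - 0.59Q → Q_m = 64.5673.
Social marginal benefit = demand + MEB = 123.03 - 0.59Q.
Set SMB = MC: 123.03 - 0.59Q = 33.12 + 0.45Q → Q* = 86.4519.
Gap = |64.5673 − 86.4519| = 21.8846.

21.88 units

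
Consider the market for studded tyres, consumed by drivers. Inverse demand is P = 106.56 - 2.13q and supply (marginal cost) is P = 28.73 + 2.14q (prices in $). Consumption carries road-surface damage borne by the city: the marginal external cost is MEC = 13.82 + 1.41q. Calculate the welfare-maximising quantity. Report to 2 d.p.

q* = 11.27

Social marginal benefit = demand − MEC = 92.74 - 3.54q.
Set SMB = MC: 92.74 - 3.54q = 28.73 + 2.14q → q* = 11.2694.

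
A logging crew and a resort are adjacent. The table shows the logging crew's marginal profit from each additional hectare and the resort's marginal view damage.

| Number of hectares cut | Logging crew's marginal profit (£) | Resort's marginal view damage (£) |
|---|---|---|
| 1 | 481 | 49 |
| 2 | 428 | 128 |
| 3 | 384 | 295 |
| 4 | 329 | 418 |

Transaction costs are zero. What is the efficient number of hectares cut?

3

Bargaining reaches the level where marginal profit last exceeds marginal view damage.
That holds through level 3 (384 ≥ 295) but not at 4 (329 < 418).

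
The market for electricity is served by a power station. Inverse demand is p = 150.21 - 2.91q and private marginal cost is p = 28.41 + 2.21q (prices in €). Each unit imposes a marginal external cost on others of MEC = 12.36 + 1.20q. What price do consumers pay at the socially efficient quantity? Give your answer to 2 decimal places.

P = €99.82

Social marginal cost = private MC + MEC = 40.77 + 3.41q.
Set SMC = demand: 40.77 + 3.41q = 150.21 - 2.91q → q* = 17.3165.
Consumer price on the demand curve at q*: 150.21 − 2.91×17.3165 = 99.8190.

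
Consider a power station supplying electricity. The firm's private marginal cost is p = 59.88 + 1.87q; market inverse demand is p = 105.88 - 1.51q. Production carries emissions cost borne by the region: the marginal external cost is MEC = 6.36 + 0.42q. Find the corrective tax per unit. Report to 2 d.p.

tax = 10.74 per unit

Social marginal cost = private MC + MEC = 66.24 + 2.29q.
Set SMC = demand: 66.24 + 2.29q = 105.88 - 1.51q → q* = 10.4316.
The Pigouvian tax equals MEC at q*: 6.36 + 0.42×10.4316 = 10.7413.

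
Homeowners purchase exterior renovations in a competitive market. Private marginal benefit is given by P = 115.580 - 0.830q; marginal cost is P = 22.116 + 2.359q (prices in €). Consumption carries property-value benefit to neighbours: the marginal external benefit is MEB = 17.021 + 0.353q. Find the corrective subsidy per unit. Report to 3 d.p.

subsidy = €30.773 per unit

Social marginal benefit = demand + MEB = 132.601 - 0.477q.
Set SMB = MC: 132.601 - 0.477q = 22.116 + 2.359q → q* = 38.9580.
The Pigouvian subsidy equals MEB at q*: 17.021 + 0.353×38.9580 = 30.7732.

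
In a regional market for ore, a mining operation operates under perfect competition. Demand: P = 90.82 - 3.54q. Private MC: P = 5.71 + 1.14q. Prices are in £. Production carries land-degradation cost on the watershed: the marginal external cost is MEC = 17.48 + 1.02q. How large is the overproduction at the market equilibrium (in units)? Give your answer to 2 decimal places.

6.32 units

Market equilibrium (private): 5.71 + 1.14q = 90.82 - 3.54q → q_m = 18.1859.
Social marginal cost = private MC + MEC = 23.19 + 2.16q.
Set SMC = demand: 23.19 + 2.16q = 90.82 - 3.54q → q* = 11.8649.
Gap = |18.1859 − 11.8649| = 6.3210.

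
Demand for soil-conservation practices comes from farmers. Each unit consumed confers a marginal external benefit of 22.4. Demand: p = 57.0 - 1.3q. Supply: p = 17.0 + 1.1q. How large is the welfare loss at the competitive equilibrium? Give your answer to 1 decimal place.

Market equilibrium (private): 17.0 + 1.1q = 57.0 - 1.3q → q_m = 16.6667.
Social marginal benefit = demand + MEB = 79.4 - 1.3q.
Set SMB = MC: 79.4 - 1.3q = 17.0 + 1.1q → q* = 26.0000.
Height of the DWL triangle at q_m is SMB(q_m) − MC(q_m) = MEB(q_m) = 22.4000.
DWL = ½ × 9.3333 × 22.4000 = 104.5330.

DWL = 104.5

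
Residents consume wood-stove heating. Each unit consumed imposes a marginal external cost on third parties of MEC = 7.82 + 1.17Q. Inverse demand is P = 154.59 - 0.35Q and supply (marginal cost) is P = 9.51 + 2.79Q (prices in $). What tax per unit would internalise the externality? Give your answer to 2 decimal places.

Social marginal benefit = demand − MEC = 146.77 - 1.52Q.
Set SMB = MC: 146.77 - 1.52Q = 9.51 + 2.79Q → Q* = 31.8469.
The Pigouvian tax equals MEC at Q*: 7.82 + 1.17×31.8469 = 45.0809.

tax = $45.08 per unit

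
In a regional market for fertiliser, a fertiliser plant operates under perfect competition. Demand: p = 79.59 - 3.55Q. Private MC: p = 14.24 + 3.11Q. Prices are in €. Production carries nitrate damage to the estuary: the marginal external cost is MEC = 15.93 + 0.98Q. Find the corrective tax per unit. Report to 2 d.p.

tax = €22.27 per unit

Social marginal cost = private MC + MEC = 30.17 + 4.09Q.
Set SMC = demand: 30.17 + 4.09Q = 79.59 - 3.55Q → Q* = 6.4686.
The Pigouvian tax equals MEC at Q*: 15.93 + 0.98×6.4686 = 22.2692.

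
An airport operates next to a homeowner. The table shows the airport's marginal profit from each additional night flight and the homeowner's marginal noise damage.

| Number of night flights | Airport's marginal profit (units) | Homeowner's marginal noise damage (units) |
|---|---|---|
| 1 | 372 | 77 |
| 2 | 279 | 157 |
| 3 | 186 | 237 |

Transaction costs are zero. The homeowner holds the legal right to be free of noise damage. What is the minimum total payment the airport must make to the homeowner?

Efficient level: marginal profit ≥ marginal noise damage through level 2, so k* = 2.
With the homeowner holding the right, the airport must at least compensate total damage at k*: 77 + 157 = 234.

234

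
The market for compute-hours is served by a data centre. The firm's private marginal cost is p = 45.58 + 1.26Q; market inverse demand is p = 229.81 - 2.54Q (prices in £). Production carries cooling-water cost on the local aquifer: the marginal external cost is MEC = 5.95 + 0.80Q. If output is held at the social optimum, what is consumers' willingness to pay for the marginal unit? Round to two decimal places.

Social marginal cost = private MC + MEC = 51.53 + 2.06Q.
Set SMC = demand: 51.53 + 2.06Q = 229.81 - 2.54Q → Q* = 38.7565.
Consumer price on the demand curve at Q*: 229.81 − 2.54×38.7565 = 131.3685.

P = £131.37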